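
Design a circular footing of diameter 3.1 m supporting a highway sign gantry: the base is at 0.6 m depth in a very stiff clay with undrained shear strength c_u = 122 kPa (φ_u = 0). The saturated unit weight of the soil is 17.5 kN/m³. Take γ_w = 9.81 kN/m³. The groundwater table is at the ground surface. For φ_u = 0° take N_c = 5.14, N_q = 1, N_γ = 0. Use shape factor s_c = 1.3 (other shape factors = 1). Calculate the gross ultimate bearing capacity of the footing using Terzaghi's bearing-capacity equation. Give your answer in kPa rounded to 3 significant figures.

q_ult ≈ 820 kPa

With the water table at the surface the whole profile is submerged: γ' = 17.5 − 9.81 = 7.69 kN/m³, so q = γ'·D_f = 4.614 kPa.
q_ult = c·N_c·s_c + q·N_q
     = 122 × 5.14 × 1.3 + 4.614 × 1
     = 815.2 + 4.614 = 819.82 kPa.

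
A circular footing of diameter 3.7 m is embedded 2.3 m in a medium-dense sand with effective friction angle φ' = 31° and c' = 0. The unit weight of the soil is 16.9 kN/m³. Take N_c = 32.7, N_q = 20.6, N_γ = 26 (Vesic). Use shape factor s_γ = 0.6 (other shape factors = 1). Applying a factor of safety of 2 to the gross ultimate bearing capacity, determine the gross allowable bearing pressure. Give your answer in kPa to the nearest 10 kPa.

q = γ·D_f = 16.9 × 2.3 = 38.87 kPa.
q·N_q = 38.87 × 20.6 = 800.72 kPa
0.5·γ·B·N_γ·s_γ = 0.5 × 16.9 × 3.7 × 26 × 0.6 = 487.73 kPa
q_ult = 800.72 + 487.73 = 1288.5 kPa.
q_all = q_ult / FS = 1288.5 / 2 = 644.23 kPa.

q_all ≈ 640 kPa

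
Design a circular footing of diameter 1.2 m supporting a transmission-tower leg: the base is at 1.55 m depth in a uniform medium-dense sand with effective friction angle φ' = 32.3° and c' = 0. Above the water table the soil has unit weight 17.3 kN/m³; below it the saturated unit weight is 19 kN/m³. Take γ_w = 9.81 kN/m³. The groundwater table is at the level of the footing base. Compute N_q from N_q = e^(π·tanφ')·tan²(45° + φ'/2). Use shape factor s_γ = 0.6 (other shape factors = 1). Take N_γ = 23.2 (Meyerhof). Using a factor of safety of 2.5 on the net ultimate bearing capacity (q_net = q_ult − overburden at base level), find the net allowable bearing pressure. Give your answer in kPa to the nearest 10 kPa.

q_all(net) ≈ 280 kPa

N_q = e^(π·tan32.3°)·tan²(61.15°) = 24.01.
q = γ·D_f = 17.3 × 1.55 = 26.815 kPa.
For the ½γBN_γ term take γ' = 19 − 9.81 = 9.19 kN/m³ (soil below base is submerged).
q·N_q = 26.815 × 24.01 = 643.83 kPa
0.5·γ·B·N_γ·s_γ = 0.5 × 9.19 × 1.2 × 23.2 × 0.6 = 76.755 kPa
q_ult = 643.83 + 76.755 = 720.58 kPa.
q_net = 720.58 − 26.815 = 693.77 kPa.
q_all(net) = 693.77 / 2.5 = 277.51 kPa.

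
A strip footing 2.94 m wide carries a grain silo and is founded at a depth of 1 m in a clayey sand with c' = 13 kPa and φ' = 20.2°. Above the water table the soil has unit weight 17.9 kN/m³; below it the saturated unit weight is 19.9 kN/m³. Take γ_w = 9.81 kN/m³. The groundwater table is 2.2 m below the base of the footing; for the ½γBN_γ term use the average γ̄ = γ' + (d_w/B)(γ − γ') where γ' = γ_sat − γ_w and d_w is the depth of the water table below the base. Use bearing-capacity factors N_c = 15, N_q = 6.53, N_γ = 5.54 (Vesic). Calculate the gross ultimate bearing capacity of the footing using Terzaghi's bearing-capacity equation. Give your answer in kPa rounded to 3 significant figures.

q_ult ≈ 442 kPa

Effective surcharge at the founding depth q = γ·D_f = 17.9 × 1 = 17.9 kPa.
With d_w = 2.2 m < B, γ̄ = 10.09 + (2.2/2.94) × (17.9 − 10.09) = 15.934 kN/m³.
q_ult = c·N_c + q·N_q + 0.5·γ·B·N_γ
     = 13 × 15 + 17.9 × 6.53 + 0.5 × 15.934 × 2.94 × 5.54
     = 195 + 116.89 + 129.77 = 441.65 kPa.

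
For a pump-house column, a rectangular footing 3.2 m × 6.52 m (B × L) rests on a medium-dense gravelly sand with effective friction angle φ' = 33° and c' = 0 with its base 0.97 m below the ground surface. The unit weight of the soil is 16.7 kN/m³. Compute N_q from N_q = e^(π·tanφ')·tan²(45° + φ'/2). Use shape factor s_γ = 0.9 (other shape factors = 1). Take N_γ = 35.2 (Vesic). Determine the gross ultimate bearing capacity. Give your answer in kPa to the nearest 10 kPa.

tan33° = 0.6494, so N_q = e^(π×0.6494)·tan²(61.5°) = 7.692 × 3.392 = 26.09.
Effective surcharge at the founding depth q = γ·D_f = 16.7 × 0.97 = 16.199 kPa.
q_ult = q·N_q + 0.5·γ·B·N_γ·s_γ
     = 16.199 × 26.092 + 0.5 × 16.7 × 3.2 × 35.2 × 0.9
     = 422.66 + 846.49 = 1269.2 kPa.

q_ult ≈ 1270 kPa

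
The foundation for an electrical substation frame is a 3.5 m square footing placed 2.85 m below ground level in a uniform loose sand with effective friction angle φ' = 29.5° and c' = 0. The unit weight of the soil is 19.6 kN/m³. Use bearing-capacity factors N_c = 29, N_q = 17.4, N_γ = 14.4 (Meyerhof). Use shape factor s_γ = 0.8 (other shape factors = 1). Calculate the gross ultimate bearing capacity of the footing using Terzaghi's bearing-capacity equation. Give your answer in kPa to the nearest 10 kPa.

q_ult ≈ 1370 kPa

q = γ·D_f = 19.6 × 2.85 = 55.86 kPa.
q·N_q = 55.86 × 17.4 = 971.96 kPa
0.5·γ·B·N_γ·s_γ = 0.5 × 19.6 × 3.5 × 14.4 × 0.8 = 395.14 kPa
q_ult = 971.96 + 395.14 = 1367.1 kPa.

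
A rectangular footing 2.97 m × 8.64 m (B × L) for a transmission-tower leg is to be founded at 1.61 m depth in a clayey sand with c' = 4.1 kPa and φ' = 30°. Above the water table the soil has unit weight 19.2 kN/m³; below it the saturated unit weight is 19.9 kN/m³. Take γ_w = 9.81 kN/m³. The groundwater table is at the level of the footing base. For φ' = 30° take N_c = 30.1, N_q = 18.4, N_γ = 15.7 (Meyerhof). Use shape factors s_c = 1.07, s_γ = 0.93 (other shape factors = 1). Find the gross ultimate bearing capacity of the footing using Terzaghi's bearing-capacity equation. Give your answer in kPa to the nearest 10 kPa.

q_ult ≈ 920 kPa

Overburden at base level: q = 19.2 × 1.61 = 30.912 kPa.
Below the base the soil is submerged, so the ½γBN_γ term uses γ' = 19.9 − 9.81 = 10.09 kN/m³.
Cohesion term c·N_c·s_c = 4.1 × 30.1 × 1.07 = 132.05 kPa; surcharge term q·N_q = 30.912 × 18.4 = 568.78 kPa; self-weight term 0.5·γ·B·N_γ·s_γ = 0.5 × 10.09 × 2.97 × 15.7 × 0.93 = 218.78 kPa.
q_ult = 132.05 + 568.78 + 218.78 = 919.61 kPa.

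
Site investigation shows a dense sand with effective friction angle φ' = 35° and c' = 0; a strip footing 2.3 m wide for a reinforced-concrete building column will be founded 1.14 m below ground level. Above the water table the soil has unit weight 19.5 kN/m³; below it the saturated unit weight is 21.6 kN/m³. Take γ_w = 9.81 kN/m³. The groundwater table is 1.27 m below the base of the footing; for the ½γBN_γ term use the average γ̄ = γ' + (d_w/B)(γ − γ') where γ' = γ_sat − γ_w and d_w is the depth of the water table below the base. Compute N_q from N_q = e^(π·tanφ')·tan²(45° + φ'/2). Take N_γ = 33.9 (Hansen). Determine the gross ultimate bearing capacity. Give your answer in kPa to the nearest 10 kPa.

q_ult ≈ 1370 kPa

tan35° = 0.7002, so N_q = e^(π×0.7002)·tan²(62.5°) = 9.023 × 3.69 = 33.3.
Effective surcharge at the founding depth q = γ·D_f = 19.5 × 1.14 = 22.23 kPa.
With d_w = 1.27 m < B, γ̄ = 11.79 + (1.27/2.3) × (19.5 − 11.79) = 16.047 kN/m³.
q_ult = q·N_q + 0.5·γ·B·N_γ
     = 22.23 × 33.296 + 0.5 × 16.047 × 2.3 × 33.9
     = 740.17 + 625.6 = 1365.8 kPa.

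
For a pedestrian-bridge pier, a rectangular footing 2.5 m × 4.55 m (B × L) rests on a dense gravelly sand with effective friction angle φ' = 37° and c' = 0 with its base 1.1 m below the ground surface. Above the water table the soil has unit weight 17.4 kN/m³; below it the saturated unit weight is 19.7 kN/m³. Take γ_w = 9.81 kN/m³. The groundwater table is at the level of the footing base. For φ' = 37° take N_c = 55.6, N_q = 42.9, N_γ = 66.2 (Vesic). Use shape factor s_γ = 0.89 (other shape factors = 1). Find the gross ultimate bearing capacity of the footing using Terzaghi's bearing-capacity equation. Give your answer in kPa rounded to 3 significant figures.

q_ult ≈ 1550 kPa

Overburden at base level: q = 17.4 × 1.1 = 19.14 kPa.
Below the base the soil is submerged, so the ½γBN_γ term uses γ' = 19.7 − 9.81 = 9.89 kN/m³.
Surcharge term q·N_q = 19.14 × 42.9 = 821.11 kPa; self-weight term 0.5·γ·B·N_γ·s_γ = 0.5 × 9.89 × 2.5 × 66.2 × 0.89 = 728.37 kPa.
q_ult = 821.11 + 728.37 = 1549.5 kPa.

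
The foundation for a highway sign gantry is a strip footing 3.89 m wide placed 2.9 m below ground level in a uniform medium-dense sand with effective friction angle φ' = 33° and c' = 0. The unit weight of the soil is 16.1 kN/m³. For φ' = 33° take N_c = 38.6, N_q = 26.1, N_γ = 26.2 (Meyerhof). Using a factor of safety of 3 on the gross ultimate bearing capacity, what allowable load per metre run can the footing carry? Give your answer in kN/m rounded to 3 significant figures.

≈ 2640 kN/m

Effective surcharge at the founding depth q = γ·D_f = 16.1 × 2.9 = 46.69 kPa.
q_ult = q·N_q + 0.5·γ·B·N_γ
     = 46.69 × 26.1 + 0.5 × 16.1 × 3.89 × 26.2
     = 1218.6 + 820.44 = 2039 kPa.
Gross allowable pressure q_all = 2039 / 3 = 679.68 kPa.
Allowable wall load = q_all × B = 679.68 × 3.89 = 2644 kN per metre run.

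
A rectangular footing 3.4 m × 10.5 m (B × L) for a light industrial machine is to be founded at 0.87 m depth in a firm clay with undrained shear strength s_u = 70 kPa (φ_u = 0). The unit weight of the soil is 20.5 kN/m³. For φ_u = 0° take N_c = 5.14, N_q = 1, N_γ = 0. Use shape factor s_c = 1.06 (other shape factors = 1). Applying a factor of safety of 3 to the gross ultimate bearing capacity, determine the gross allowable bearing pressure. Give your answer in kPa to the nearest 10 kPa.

q = γ·D_f = 20.5 × 0.87 = 17.835 kPa.
c·N_c·s_c = 70 × 5.14 × 1.06 = 381.39 kPa
q·N_q = 17.835 × 1 = 17.835 kPa
q_ult = 381.39 + 17.835 = 399.22 kPa.
q_all = q_ult / FS = 399.22 / 3 = 133.07 kPa.

q_all ≈ 130 kPa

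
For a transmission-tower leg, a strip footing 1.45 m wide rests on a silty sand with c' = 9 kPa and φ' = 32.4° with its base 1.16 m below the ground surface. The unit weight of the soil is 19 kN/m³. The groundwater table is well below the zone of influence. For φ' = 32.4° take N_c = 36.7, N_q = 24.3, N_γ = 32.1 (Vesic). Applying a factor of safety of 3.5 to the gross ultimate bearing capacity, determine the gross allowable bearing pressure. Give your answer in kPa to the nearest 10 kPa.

q_all ≈ 370 kPa

Overburden at base level: q = 19 × 1.16 = 22.04 kPa.
Cohesion term c·N_c = 9 × 36.7 = 330.3 kPa; surcharge term q·N_q = 22.04 × 24.3 = 535.57 kPa; self-weight term 0.5·γ·B·N_γ = 0.5 × 19 × 1.45 × 32.1 = 442.18 kPa.
q_ult = 330.3 + 535.57 + 442.18 = 1308 kPa.
q_all = q_ult / FS = 1308 / 3.5 = 373.73 kPa.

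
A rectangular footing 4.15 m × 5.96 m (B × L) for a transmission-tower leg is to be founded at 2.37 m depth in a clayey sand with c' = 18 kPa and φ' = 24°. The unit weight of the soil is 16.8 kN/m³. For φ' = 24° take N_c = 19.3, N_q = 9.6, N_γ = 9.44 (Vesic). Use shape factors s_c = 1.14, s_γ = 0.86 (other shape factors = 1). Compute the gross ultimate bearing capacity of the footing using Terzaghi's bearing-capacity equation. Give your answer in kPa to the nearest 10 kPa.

Effective surcharge at the founding depth q = γ·D_f = 16.8 × 2.37 = 39.816 kPa.
q_ult = c·N_c·s_c + q·N_q + 0.5·γ·B·N_γ·s_γ
     = 18 × 19.3 × 1.14 + 39.816 × 9.6 + 0.5 × 16.8 × 4.15 × 9.44 × 0.86
     = 396.04 + 382.23 + 283.01 = 1061.3 kPa.

q_ult ≈ 1060 kPa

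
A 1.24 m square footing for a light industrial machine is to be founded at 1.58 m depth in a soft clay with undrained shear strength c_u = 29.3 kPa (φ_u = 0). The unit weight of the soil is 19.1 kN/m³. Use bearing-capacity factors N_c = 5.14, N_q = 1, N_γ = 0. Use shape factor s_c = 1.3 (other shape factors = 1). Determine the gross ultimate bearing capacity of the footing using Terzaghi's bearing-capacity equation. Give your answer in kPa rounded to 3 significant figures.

q_ult ≈ 226 kPa

q = γ·D_f = 19.1 × 1.58 = 30.178 kPa.
c·N_c·s_c = 29.3 × 5.14 × 1.3 = 195.78 kPa
q·N_q = 30.178 × 1 = 30.178 kPa
q_ult = 195.78 + 30.178 = 225.96 kPa.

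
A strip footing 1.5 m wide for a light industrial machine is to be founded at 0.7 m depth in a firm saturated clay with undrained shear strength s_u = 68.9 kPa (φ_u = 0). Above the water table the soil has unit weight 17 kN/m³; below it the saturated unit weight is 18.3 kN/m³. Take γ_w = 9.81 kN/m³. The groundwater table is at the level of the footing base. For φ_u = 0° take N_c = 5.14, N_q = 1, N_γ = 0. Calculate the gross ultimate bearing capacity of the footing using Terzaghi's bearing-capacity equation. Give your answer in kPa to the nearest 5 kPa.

Effective surcharge at the founding depth q = γ·D_f = 17 × 0.7 = 11.9 kPa.
q_ult = c·N_c + q·N_q
     = 68.9 × 5.14 + 11.9 × 1
     = 354.15 + 11.9 = 366.05 kPa.

q_ult ≈ 365 kPa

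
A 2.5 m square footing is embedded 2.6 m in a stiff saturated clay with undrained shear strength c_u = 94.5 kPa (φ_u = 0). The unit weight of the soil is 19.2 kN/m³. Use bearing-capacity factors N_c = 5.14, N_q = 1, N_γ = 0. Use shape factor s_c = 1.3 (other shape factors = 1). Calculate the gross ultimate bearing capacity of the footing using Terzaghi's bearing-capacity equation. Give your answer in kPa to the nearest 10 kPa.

q_ult ≈ 680 kPa

Effective surcharge at the founding depth q = γ·D_f = 19.2 × 2.6 = 49.92 kPa.
q_ult = c·N_c·s_c + q·N_q
     = 94.5 × 5.14 × 1.3 + 49.92 × 1
     = 631.45 + 49.92 = 681.37 kPa.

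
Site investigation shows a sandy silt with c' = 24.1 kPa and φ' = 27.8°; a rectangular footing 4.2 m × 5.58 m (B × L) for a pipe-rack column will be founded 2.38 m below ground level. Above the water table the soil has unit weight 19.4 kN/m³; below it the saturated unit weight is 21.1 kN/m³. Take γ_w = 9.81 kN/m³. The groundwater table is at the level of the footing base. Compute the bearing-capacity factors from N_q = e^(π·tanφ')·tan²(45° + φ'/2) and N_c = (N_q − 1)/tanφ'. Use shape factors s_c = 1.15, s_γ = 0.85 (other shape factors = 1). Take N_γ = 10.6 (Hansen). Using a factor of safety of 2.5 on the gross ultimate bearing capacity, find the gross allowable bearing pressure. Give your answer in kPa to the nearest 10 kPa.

q_all ≈ 630 kPa

N_q = e^(π·tan27.8°)·tan²(58.9°) = 14.4; N_c = (N_q − 1)/tanφ' = 25.42.
Overburden at base level: q = 19.4 × 2.38 = 46.172 kPa.
Below the base the soil is submerged, so the ½γBN_γ term uses γ' = 21.1 − 9.81 = 11.29 kN/m³.
Cohesion term c·N_c·s_c = 24.1 × 25.416 × 1.15 = 704.41 kPa; surcharge term q·N_q = 46.172 × 14.4 = 664.9 kPa; self-weight term 0.5·γ·B·N_γ·s_γ = 0.5 × 11.29 × 4.2 × 10.6 × 0.85 = 213.62 kPa.
q_ult = 704.41 + 664.9 + 213.62 = 1582.9 kPa.
q_all = 1582.9 / 2.5 = 633.17 kPa.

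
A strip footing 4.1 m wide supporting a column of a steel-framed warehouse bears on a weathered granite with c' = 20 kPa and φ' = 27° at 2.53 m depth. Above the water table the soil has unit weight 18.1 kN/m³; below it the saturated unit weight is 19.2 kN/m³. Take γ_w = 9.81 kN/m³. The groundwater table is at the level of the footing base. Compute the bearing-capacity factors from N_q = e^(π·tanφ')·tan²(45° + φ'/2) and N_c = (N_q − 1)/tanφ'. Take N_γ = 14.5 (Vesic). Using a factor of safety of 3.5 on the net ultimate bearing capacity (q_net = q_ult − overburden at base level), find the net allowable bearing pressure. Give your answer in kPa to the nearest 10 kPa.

N_q = e^(π·tan27°)·tan²(58.5°) = 13.2; N_c = (N_q − 1)/tanφ' = 23.94.
q = γ·D_f = 18.1 × 2.53 = 45.793 kPa.
For the ½γBN_γ term take γ' = 19.2 − 9.81 = 9.39 kN/m³ (soil below base is submerged).
c·N_c = 20 × 23.942 = 478.84 kPa
q·N_q = 45.793 × 13.199 = 604.43 kPa
0.5·γ·B·N_γ = 0.5 × 9.39 × 4.1 × 14.5 = 279.12 kPa
q_ult = 478.84 + 604.43 + 279.12 = 1362.4 kPa.
q_net = 1362.4 − 45.793 = 1316.6 kPa.
q_all(net) = 1316.6 / 3.5 = 376.17 kPa.

q_all(net) ≈ 380 kPa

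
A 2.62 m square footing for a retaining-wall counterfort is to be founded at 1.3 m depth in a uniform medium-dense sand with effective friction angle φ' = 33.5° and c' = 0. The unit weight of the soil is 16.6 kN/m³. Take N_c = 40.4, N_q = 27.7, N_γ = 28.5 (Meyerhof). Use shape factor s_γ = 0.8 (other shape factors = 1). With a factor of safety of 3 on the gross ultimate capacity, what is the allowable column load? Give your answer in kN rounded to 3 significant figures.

P_all ≈ 2500 kN

q = γ·D_f = 16.6 × 1.3 = 21.58 kPa.
q·N_q = 21.58 × 27.7 = 597.77 kPa
0.5·γ·B·N_γ·s_γ = 0.5 × 16.6 × 2.62 × 28.5 × 0.8 = 495.81 kPa
q_ult = 597.77 + 495.81 = 1093.6 kPa.
Gross allowable pressure q_all = 1093.6 / 3 = 364.52 kPa.
Footing area = 6.8644 m², so allowable column load = 364.52 × 6.8644 = 2502.2 kN.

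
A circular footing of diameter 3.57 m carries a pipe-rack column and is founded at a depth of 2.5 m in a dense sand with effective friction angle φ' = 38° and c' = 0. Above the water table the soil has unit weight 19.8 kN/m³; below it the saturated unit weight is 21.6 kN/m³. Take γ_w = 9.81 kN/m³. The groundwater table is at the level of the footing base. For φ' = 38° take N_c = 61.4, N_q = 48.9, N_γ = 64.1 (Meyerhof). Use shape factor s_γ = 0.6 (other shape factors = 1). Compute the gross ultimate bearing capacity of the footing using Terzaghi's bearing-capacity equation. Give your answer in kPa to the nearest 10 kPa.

q_ult ≈ 3230 kPa

q = γ·D_f = 19.8 × 2.5 = 49.5 kPa.
For the ½γBN_γ term take γ' = 21.6 − 9.81 = 11.79 kN/m³ (soil below base is submerged).
q·N_q = 49.5 × 48.9 = 2420.5 kPa
0.5·γ·B·N_γ·s_γ = 0.5 × 11.79 × 3.57 × 64.1 × 0.6 = 809.4 kPa
q_ult = 2420.5 + 809.4 = 3229.9 kPa.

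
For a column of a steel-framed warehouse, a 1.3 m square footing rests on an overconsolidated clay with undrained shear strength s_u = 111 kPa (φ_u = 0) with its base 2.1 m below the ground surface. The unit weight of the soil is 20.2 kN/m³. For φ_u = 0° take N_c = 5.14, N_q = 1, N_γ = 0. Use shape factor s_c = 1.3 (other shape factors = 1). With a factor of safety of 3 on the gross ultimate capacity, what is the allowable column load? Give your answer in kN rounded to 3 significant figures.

Overburden at base level: q = 20.2 × 2.1 = 42.42 kPa.
Cohesion term c·N_c·s_c = 111 × 5.14 × 1.3 = 741.7 kPa; surcharge term q·N_q = 42.42 × 1 = 42.42 kPa.
q_ult = 741.7 + 42.42 = 784.12 kPa.
Gross allowable pressure q_all = 784.12 / 3 = 261.37 kPa.
Footing area = 1.69 m², so allowable column load = 261.37 × 1.69 = 441.72 kN.

P_all ≈ 442 kN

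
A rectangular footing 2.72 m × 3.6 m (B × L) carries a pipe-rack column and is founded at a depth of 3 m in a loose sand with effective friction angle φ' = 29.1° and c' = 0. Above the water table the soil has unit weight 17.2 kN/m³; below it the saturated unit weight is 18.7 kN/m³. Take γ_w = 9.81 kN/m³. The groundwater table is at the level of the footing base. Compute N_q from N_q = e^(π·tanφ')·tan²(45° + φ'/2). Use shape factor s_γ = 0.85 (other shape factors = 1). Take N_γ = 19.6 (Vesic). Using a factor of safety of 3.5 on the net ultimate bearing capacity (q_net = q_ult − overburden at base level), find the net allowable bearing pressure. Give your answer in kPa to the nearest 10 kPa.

N_q = e^(π·tan29.1°)·tan²(59.55°) = 16.63.
Effective surcharge at the founding depth q = γ·D_f = 17.2 × 3 = 51.6 kPa.
The water table coincides with the base, so in the self-weight term γ → γ' = 8.89 kN/m³.
q_ult = q·N_q + 0.5·γ·B·N_γ·s_γ
     = 51.6 × 16.628 + 0.5 × 8.89 × 2.72 × 19.6 × 0.85
     = 858 + 201.43 = 1059.4 kPa.
q_net = 1059.4 − 51.6 = 1007.8 kPa.
q_all(net) = 1007.8 / 3.5 = 287.95 kPa.

q_all(net) ≈ 290 kPa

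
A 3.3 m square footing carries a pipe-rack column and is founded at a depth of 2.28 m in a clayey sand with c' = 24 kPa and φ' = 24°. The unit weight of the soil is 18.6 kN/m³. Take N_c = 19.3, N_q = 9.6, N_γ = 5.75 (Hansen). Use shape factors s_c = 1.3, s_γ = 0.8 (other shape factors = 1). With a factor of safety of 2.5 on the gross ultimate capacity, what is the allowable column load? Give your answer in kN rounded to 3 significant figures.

q = γ·D_f = 18.6 × 2.28 = 42.408 kPa.
c·N_c·s_c = 24 × 19.3 × 1.3 = 602.16 kPa
q·N_q = 42.408 × 9.6 = 407.12 kPa
0.5·γ·B·N_γ·s_γ = 0.5 × 18.6 × 3.3 × 5.75 × 0.8 = 141.17 kPa
q_ult = 602.16 + 407.12 + 141.17 = 1150.5 kPa.
Gross allowable pressure q_all = 1150.5 / 2.5 = 460.18 kPa.
Footing area = 10.89 m², so allowable column load = 460.18 × 10.89 = 5011.4 kN.

P_all ≈ 5010 kN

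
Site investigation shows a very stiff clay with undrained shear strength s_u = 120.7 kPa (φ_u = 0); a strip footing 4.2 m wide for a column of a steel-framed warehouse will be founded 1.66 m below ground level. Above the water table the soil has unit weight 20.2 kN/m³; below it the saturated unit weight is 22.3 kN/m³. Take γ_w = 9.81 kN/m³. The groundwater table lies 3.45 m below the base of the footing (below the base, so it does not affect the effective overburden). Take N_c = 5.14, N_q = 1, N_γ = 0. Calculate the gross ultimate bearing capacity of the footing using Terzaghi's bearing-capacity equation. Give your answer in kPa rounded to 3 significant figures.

q_ult ≈ 654 kPa

Overburden at base level: q = 20.2 × 1.66 = 33.532 kPa.
Cohesion term c·N_c = 120.7 × 5.14 = 620.4 kPa; surcharge term q·N_q = 33.532 × 1 = 33.532 kPa.
q_ult = 620.4 + 33.532 = 653.93 kPa.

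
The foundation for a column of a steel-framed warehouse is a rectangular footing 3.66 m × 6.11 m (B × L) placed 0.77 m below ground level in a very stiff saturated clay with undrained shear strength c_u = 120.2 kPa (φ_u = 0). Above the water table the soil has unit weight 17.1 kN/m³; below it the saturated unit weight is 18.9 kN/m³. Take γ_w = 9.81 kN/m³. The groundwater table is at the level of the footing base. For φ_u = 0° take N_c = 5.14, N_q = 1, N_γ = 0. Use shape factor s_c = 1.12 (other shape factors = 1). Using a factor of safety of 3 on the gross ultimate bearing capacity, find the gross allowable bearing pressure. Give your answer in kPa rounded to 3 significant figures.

Overburden at base level: q = 17.1 × 0.77 = 13.167 kPa.
Cohesion term c·N_c·s_c = 120.2 × 5.14 × 1.12 = 691.97 kPa; surcharge term q·N_q = 13.167 × 1 = 13.167 kPa.
q_ult = 691.97 + 13.167 = 705.13 kPa.
q_all = 705.13 / 3 = 235.04 kPa.

q_all ≈ 235 kPa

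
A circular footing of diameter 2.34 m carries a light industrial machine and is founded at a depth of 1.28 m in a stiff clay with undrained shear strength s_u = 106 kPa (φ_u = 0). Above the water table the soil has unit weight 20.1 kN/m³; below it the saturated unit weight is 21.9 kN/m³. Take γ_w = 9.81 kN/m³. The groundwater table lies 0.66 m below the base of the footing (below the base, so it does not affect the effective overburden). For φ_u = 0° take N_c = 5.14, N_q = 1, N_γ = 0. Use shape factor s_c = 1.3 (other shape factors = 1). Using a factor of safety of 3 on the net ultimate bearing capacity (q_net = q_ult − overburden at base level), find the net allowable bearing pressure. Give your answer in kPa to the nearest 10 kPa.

q_all(net) ≈ 240 kPa

Overburden at base level: q = 20.1 × 1.28 = 25.728 kPa.
Cohesion term c·N_c·s_c = 106 × 5.14 × 1.3 = 708.29 kPa; surcharge term q·N_q = 25.728 × 1 = 25.728 kPa.
q_ult = 708.29 + 25.728 = 734.02 kPa.
q_net = 734.02 − 25.728 = 708.29 kPa.
q_all(net) = 708.29 / 3 = 236.1 kPa.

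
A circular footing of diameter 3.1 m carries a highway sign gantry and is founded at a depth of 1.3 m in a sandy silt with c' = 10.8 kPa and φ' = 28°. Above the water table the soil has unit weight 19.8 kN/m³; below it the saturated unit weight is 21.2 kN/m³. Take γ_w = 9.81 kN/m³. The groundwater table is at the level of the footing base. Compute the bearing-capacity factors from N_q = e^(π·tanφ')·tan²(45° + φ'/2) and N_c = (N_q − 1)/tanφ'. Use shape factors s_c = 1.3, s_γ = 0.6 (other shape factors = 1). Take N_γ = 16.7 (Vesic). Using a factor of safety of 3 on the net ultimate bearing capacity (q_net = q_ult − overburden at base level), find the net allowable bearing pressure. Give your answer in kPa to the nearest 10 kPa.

q_all(net) ≈ 300 kPa

N_q = e^(π·tan28°)·tan²(59°) = 14.72; N_c = (N_q − 1)/tanφ' = 25.8.
Overburden at base level: q = 19.8 × 1.3 = 25.74 kPa.
Below the base the soil is submerged, so the ½γBN_γ term uses γ' = 21.2 − 9.81 = 11.39 kN/m³.
Cohesion term c·N_c·s_c = 10.8 × 25.803 × 1.3 = 362.28 kPa; surcharge term q·N_q = 25.74 × 14.72 = 378.89 kPa; self-weight term 0.5·γ·B·N_γ·s_γ = 0.5 × 11.39 × 3.1 × 16.7 × 0.6 = 176.9 kPa.
q_ult = 362.28 + 378.89 + 176.9 = 918.07 kPa.
q_net = 918.07 − 25.74 = 892.33 kPa.
q_all(net) = 892.33 / 3 = 297.44 kPa.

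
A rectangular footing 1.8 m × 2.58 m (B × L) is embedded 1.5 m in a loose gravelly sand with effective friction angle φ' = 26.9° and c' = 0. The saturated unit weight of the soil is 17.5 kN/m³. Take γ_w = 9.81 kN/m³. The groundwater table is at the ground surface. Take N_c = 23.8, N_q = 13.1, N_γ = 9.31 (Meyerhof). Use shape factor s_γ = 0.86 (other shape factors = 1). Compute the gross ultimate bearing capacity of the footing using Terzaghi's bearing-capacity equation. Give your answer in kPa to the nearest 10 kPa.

γ' = 17.5 − 9.81 = 7.69 kN/m³ (submerged throughout). q = 7.69 × 1.5 = 11.535 kPa; the same γ' applies in the ½γBN_γ term.
q·N_q = 11.535 × 13.1 = 151.11 kPa
0.5·γ·B·N_γ·s_γ = 0.5 × 7.69 × 1.8 × 9.31 × 0.86 = 55.414 kPa
q_ult = 151.11 + 55.414 = 206.52 kPa.

q_ult ≈ 210 kPa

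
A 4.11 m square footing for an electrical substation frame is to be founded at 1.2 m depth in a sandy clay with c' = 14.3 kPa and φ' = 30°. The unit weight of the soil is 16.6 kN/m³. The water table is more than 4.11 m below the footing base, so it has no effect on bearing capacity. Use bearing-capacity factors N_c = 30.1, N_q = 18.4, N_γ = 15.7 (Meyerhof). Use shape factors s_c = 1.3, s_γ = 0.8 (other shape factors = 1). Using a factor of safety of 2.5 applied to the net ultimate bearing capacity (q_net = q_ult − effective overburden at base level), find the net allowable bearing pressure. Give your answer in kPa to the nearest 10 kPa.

Overburden at base level: q = 16.6 × 1.2 = 19.92 kPa.
Cohesion term c·N_c·s_c = 14.3 × 30.1 × 1.3 = 559.56 kPa; surcharge term q·N_q = 19.92 × 18.4 = 366.53 kPa; self-weight term 0.5·γ·B·N_γ·s_γ = 0.5 × 16.6 × 4.11 × 15.7 × 0.8 = 428.46 kPa.
q_ult = 559.56 + 366.53 + 428.46 = 1354.5 kPa.
Net ultimate: q_net = 1354.5 − 19.92 = 1334.6 kPa.
q_all(net) = 1334.6 / 2.5 = 533.85 kPa.

q_all(net) ≈ 530 kPa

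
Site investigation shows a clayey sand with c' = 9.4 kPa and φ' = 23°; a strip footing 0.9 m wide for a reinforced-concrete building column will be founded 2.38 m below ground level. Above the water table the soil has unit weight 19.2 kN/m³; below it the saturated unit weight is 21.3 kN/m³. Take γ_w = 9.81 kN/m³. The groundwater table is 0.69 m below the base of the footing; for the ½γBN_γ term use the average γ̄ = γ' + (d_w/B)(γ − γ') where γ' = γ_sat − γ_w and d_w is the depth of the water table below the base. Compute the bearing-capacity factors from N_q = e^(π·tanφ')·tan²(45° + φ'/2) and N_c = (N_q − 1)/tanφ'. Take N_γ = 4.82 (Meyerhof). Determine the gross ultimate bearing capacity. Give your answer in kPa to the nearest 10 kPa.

q_ult ≈ 600 kPa

tan23° = 0.4245, so N_q = e^(π×0.4245)·tan²(56.5°) = 3.794 × 2.283 = 8.66.
N_c = (8.66 − 1)/tan23° = 18.05.
Effective surcharge at the founding depth q = γ·D_f = 19.2 × 2.38 = 45.696 kPa.
With d_w = 0.69 m < B, γ̄ = 11.49 + (0.69/0.9) × (19.2 − 11.49) = 17.401 kN/m³.
q_ult = c·N_c + q·N_q + 0.5·γ·B·N_γ
     = 9.4 × 18.049 + 45.696 × 8.6612 + 0.5 × 17.401 × 0.9 × 4.82
     = 169.66 + 395.78 + 37.743 = 603.18 kPa.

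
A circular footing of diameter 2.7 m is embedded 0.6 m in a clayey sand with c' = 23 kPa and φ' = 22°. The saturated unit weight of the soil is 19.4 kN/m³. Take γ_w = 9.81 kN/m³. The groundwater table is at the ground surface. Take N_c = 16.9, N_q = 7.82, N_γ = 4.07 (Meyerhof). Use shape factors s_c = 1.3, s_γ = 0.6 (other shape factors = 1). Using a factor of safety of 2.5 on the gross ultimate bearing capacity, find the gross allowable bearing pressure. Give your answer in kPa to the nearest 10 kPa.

γ' = 19.4 − 9.81 = 9.59 kN/m³ (submerged throughout). q = 9.59 × 0.6 = 5.754 kPa; the same γ' applies in the ½γBN_γ term.
c·N_c·s_c = 23 × 16.9 × 1.3 = 505.31 kPa
q·N_q = 5.754 × 7.82 = 44.996 kPa
0.5·γ·B·N_γ·s_γ = 0.5 × 9.59 × 2.7 × 4.07 × 0.6 = 31.615 kPa
q_ult = 505.31 + 44.996 + 31.615 = 581.92 kPa.
q_all = 581.92 / 2.5 = 232.77 kPa.

q_all ≈ 230 kPa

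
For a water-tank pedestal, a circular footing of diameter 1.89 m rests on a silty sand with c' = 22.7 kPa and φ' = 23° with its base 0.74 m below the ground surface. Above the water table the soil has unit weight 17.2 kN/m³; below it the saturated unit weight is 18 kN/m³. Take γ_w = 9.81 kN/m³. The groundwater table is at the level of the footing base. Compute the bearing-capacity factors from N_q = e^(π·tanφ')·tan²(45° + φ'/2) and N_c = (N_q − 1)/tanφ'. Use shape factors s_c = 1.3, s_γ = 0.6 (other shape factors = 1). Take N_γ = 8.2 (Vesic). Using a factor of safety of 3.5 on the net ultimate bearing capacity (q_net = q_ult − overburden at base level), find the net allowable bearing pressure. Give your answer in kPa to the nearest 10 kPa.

N_q = e^(π·tan23°)·tan²(56.5°) = 8.66; N_c = (N_q − 1)/tanφ' = 18.05.
q = γ·D_f = 17.2 × 0.74 = 12.728 kPa.
For the ½γBN_γ term take γ' = 18 − 9.81 = 8.19 kN/m³ (soil below base is submerged).
c·N_c·s_c = 22.7 × 18.049 × 1.3 = 532.62 kPa
q·N_q = 12.728 × 8.6612 = 110.24 kPa
0.5·γ·B·N_γ·s_γ = 0.5 × 8.19 × 1.89 × 8.2 × 0.6 = 38.079 kPa
q_ult = 532.62 + 110.24 + 38.079 = 680.93 kPa.
q_net = 680.93 − 12.728 = 668.21 kPa.
q_all(net) = 668.21 / 3.5 = 190.92 kPa.

q_all(net) ≈ 190 kPa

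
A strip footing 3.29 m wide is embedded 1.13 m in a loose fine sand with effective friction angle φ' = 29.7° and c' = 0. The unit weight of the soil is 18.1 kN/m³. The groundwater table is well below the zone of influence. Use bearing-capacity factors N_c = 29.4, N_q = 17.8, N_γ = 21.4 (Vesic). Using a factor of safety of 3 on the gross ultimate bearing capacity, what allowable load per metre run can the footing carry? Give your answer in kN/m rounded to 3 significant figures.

q = γ·D_f = 18.1 × 1.13 = 20.453 kPa.
q·N_q = 20.453 × 17.8 = 364.06 kPa
0.5·γ·B·N_γ = 0.5 × 18.1 × 3.29 × 21.4 = 637.17 kPa
q_ult = 364.06 + 637.17 = 1001.2 kPa.
Gross allowable pressure q_all = 1001.2 / 3 = 333.75 kPa.
Allowable wall load = q_all × B = 333.75 × 3.29 = 1098 kN per metre run.

≈ 1100 kN/m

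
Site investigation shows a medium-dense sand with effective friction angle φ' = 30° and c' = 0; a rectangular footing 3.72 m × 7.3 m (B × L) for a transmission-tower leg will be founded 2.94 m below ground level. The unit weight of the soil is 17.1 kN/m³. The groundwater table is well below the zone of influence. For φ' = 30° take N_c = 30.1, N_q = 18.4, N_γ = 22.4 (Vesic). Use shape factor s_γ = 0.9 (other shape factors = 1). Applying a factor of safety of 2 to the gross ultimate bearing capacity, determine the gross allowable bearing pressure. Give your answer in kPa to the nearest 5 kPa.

Effective surcharge at the founding depth q = γ·D_f = 17.1 × 2.94 = 50.274 kPa.
q_ult = q·N_q + 0.5·γ·B·N_γ·s_γ
     = 50.274 × 18.4 + 0.5 × 17.1 × 3.72 × 22.4 × 0.9
     = 925.04 + 641.21 = 1566.3 kPa.
q_all = q_ult / FS = 1566.3 / 2 = 783.13 kPa.

q_all ≈ 785 kPa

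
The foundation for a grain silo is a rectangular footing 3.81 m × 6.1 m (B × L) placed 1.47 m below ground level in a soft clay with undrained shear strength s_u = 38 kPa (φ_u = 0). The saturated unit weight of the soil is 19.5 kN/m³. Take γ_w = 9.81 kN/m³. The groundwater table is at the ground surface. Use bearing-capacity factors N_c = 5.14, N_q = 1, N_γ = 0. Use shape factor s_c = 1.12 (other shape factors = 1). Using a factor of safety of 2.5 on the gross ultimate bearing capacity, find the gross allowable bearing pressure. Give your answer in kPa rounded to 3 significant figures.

γ' = 19.5 − 9.81 = 9.69 kN/m³ (submerged throughout). q = 9.69 × 1.47 = 14.244 kPa.
c·N_c·s_c = 38 × 5.14 × 1.12 = 218.76 kPa
q·N_q = 14.244 × 1 = 14.244 kPa
q_ult = 218.76 + 14.244 = 233 kPa.
q_all = 233 / 2.5 = 93.201 kPa.

q_all ≈ 93.2 kPa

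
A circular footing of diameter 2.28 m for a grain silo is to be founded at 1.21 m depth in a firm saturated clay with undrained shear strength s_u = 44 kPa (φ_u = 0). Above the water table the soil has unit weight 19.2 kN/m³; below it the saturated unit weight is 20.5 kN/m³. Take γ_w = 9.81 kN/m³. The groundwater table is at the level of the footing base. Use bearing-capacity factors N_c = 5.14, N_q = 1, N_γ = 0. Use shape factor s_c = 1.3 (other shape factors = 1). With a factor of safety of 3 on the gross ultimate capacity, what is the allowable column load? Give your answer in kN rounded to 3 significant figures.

P_all ≈ 432 kN

q = γ·D_f = 19.2 × 1.21 = 23.232 kPa.
c·N_c·s_c = 44 × 5.14 × 1.3 = 294.01 kPa
q·N_q = 23.232 × 1 = 23.232 kPa
q_ult = 294.01 + 23.232 = 317.24 kPa.
Gross allowable pressure q_all = 317.24 / 3 = 105.75 kPa.
Footing area = 4.0828 m², so allowable column load = 105.75 × 4.0828 = 431.74 kN.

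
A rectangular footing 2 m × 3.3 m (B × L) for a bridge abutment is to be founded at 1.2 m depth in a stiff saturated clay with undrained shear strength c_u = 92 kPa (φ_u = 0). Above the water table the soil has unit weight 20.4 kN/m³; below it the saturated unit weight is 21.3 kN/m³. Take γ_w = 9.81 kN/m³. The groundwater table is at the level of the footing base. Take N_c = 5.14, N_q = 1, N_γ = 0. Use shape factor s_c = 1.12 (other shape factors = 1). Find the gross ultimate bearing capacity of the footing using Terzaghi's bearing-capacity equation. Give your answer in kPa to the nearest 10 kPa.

q_ult ≈ 550 kPa

Effective surcharge at the founding depth q = γ·D_f = 20.4 × 1.2 = 24.48 kPa.
q_ult = c·N_c·s_c + q·N_q
     = 92 × 5.14 × 1.12 + 24.48 × 1
     = 529.63 + 24.48 = 554.11 kPa.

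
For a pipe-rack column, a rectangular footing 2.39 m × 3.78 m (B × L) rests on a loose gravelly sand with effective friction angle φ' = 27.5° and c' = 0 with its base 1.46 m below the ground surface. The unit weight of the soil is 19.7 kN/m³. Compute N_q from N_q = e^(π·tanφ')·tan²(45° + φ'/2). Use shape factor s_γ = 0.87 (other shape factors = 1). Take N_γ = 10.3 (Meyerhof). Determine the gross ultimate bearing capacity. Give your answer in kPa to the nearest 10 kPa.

tan27.5° = 0.5206, so N_q = e^(π×0.5206)·tan²(58.75°) = 5.132 × 2.716 = 13.94.
Effective surcharge at the founding depth q = γ·D_f = 19.7 × 1.46 = 28.762 kPa.
q_ult = q·N_q + 0.5·γ·B·N_γ·s_γ
     = 28.762 × 13.936 + 0.5 × 19.7 × 2.39 × 10.3 × 0.87
     = 400.83 + 210.96 = 611.78 kPa.

q_ult ≈ 610 kPa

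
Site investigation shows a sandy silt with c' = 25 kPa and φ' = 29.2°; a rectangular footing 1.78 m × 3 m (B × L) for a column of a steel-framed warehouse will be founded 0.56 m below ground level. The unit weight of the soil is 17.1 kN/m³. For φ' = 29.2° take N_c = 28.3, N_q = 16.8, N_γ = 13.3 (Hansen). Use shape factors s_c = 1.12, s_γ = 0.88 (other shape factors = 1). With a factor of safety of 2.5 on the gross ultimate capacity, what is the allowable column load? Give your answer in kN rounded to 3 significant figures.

q = γ·D_f = 17.1 × 0.56 = 9.576 kPa.
c·N_c·s_c = 25 × 28.3 × 1.12 = 792.4 kPa
q·N_q = 9.576 × 16.8 = 160.88 kPa
0.5·γ·B·N_γ·s_γ = 0.5 × 17.1 × 1.78 × 13.3 × 0.88 = 178.12 kPa
q_ult = 792.4 + 160.88 + 178.12 = 1131.4 kPa.
Gross allowable pressure q_all = 1131.4 / 2.5 = 452.56 kPa.
Footing area = 5.34 m², so allowable column load = 452.56 × 5.34 = 2416.7 kN.

P_all ≈ 2420 kN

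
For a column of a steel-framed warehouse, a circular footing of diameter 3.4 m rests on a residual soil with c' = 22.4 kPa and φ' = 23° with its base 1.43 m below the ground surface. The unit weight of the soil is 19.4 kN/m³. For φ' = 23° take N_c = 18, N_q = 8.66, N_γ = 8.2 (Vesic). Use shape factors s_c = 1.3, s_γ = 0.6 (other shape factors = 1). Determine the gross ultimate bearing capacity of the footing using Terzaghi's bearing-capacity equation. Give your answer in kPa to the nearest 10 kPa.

q = γ·D_f = 19.4 × 1.43 = 27.742 kPa.
c·N_c·s_c = 22.4 × 18 × 1.3 = 524.16 kPa
q·N_q = 27.742 × 8.66 = 240.25 kPa
0.5·γ·B·N_γ·s_γ = 0.5 × 19.4 × 3.4 × 8.2 × 0.6 = 162.26 kPa
q_ult = 524.16 + 240.25 + 162.26 = 926.67 kPa.

q_ult ≈ 930 kPa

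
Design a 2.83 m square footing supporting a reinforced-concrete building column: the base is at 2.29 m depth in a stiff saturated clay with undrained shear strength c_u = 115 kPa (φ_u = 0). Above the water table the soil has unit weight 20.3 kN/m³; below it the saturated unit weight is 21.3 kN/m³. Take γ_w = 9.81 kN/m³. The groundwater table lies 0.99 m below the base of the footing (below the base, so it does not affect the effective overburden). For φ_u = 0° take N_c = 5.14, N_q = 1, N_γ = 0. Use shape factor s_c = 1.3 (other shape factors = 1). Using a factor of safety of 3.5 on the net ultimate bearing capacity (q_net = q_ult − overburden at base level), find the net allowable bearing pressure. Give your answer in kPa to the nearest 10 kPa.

q = γ·D_f = 20.3 × 2.29 = 46.487 kPa.
c·N_c·s_c = 115 × 5.14 × 1.3 = 768.43 kPa
q·N_q = 46.487 × 1 = 46.487 kPa
q_ult = 768.43 + 46.487 = 814.92 kPa.
q_net = 814.92 − 46.487 = 768.43 kPa.
q_all(net) = 768.43 / 3.5 = 219.55 kPa.

q_all(net) ≈ 220 kPa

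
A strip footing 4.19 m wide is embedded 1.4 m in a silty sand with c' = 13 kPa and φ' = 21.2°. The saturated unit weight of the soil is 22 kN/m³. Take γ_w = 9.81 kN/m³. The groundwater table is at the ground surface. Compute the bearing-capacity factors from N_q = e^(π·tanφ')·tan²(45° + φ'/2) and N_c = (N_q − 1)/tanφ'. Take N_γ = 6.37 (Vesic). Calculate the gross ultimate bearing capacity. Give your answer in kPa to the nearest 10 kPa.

q_ult ≈ 490 kPa

tan21.2° = 0.3879, so N_q = e^(π×0.3879)·tan²(55.6°) = 3.382 × 2.133 = 7.21.
N_c = (7.21 − 1)/tan21.2° = 16.02.
Water table at ground surface, so effective unit weight γ' = 22 − 9.81 = 12.19 kN/m³ is used throughout; overburden q = 12.19 × 1.4 = 17.066 kPa; the same γ' applies in the ½γBN_γ term.
Cohesion term c·N_c = 13 × 16.021 = 208.27 kPa; surcharge term q·N_q = 17.066 × 7.2142 = 123.12 kPa; self-weight term 0.5·γ·B·N_γ = 0.5 × 12.19 × 4.19 × 6.37 = 162.68 kPa.
q_ult = 208.27 + 123.12 + 162.68 = 494.07 kPa.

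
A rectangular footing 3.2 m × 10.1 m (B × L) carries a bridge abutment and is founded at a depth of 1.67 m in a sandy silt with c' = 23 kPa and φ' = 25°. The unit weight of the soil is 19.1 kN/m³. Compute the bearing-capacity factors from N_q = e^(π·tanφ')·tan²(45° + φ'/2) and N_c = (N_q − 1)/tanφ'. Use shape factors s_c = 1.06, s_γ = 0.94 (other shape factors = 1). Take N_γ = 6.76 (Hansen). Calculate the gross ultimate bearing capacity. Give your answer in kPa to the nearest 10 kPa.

tan25° = 0.4663, so N_q = e^(π×0.4663)·tan²(57.5°) = 4.327 × 2.464 = 10.66.
N_c = (10.66 − 1)/tan25° = 20.72.
Overburden at base level: q = 19.1 × 1.67 = 31.897 kPa.
Cohesion term c·N_c·s_c = 23 × 20.721 × 1.06 = 505.17 kPa; surcharge term q·N_q = 31.897 × 10.662 = 340.09 kPa; self-weight term 0.5·γ·B·N_γ·s_γ = 0.5 × 19.1 × 3.2 × 6.76 × 0.94 = 194.19 kPa.
q_ult = 505.17 + 340.09 + 194.19 = 1039.4 kPa.

q_ult ≈ 1040 kPa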